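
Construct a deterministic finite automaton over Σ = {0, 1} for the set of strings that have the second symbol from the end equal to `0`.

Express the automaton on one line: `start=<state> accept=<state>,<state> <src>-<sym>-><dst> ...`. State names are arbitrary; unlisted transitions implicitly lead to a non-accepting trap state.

Because acceptance depends on a position counted from the end, the machine has to buffer the most recent 2 symbols. Make each state the string of the last up-to-2 symbols read; on input `x` shift the window left and append `x`. Accept when the buffered window has length 2 and begins with `0`.
7 states suffice.
        0   1  
>  q0   q1  q2 
   q1   q3  q4 
   q2   q5  q6 
 * q3   q3  q4 
 * q4   q5  q6 
   q5   q3  q4 
   q6   q5  q6 
(> = start, * = accepting)

start=q0 accept=q3,q4 q0-0->q1 q0-1->q2 q1-0->q3 q1-1->q4 q2-0->q5 q2-1->q6 q3-0->q3 q3-1->q4 q4-0->q5 q4-1->q6 q5-0->q3 q5-1->q4 q6-0->q5 q6-1->q6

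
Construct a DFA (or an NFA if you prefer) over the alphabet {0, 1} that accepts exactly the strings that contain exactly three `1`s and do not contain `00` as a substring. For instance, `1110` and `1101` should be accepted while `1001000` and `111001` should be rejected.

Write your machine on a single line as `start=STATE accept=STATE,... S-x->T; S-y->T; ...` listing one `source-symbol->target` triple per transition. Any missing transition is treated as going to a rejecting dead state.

start=q0; accept=q7,q8; q0-0->q1; q0-1->q2; q1-0->q3; q1-1->q2; q2-0->q4; q2-1->q5; q3-0->q3; q3-1->q3; q4-0->q3; q4-1->q5; q5-0->q6; q5-1->q7; q6-0->q3; q6-1->q7; q7-0->q8; q7-1->q3; q8-0->q3; q8-1->q3

Build one automaton per condition and run them in lockstep. The first has 5 states tracking the count of `1`s, saturating at 4; the second has 3 states tracking partial matches of the forbidden pattern `00`. A product state is a pair (one from each), accepting exactly when both do. After merging equivalent states the machine shrinks.
With 9 states:
        0   1  
>  q0   q1  q2 
   q1   q3  q2 
   q2   q4  q5 
   q3   q3  q3 
   q4   q3  q5 
   q5   q6  q7 
   q6   q3  q7 
 * q7   q8  q3 
 * q8   q3  q3 
(> = start, * = accepting)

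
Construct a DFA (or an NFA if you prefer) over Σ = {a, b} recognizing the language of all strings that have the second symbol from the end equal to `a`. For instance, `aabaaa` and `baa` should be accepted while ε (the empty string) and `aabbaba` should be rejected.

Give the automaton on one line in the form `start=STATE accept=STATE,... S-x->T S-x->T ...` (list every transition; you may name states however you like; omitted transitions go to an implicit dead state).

Because acceptance depends on a position counted from the end, the machine has to buffer the most recent 2 symbols. Make each state the string of the last up-to-2 symbols read; on input `x` shift the window left and append `x`. Accept when the buffered window has length 2 and begins with `a`.
With 7 states:
        a   b  
>  q0   q1  q2 
   q1   q3  q4 
   q2   q5  q6 
 * q3   q3  q4 
 * q4   q5  q6 
   q5   q3  q4 
   q6   q5  q6 
(> = start, * = accepting)

start=q0 accept=q3,q4 q0-a->q1 q0-b->q2 q1-a->q3 q1-b->q4 q2-a->q5 q2-b->q6 q3-a->q3 q3-b->q4 q4-a->q5 q4-b->q6 q5-a->q3 q5-b->q4 q6-a->q5 q6-b->q6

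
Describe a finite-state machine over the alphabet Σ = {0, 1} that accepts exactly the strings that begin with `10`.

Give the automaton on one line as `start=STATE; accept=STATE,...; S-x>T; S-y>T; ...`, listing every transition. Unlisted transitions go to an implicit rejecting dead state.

start=S0; accept=S2; S0-0>S3; S0-1>S1; S1-0>S2; S1-1>S3; S2-0>S2; S2-1>S2; S3-0>S3; S3-1>S3

Walk along `10` while the input agrees: from S0 take `1` to S1, and so on. Any deviation drops to the rejecting sink S3. Once S2 is reached the prefix is confirmed and every continuation is accepted.
4 states suffice.
        0   1  
>  S0   S3  S1 
   S1   S2  S3 
 * S2   S2  S2 
   S3   S3  S3 
(> = start, * = accepting)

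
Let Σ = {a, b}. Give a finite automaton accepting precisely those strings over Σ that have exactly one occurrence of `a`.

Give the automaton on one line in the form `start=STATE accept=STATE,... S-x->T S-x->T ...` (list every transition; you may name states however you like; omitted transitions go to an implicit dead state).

Count `a`s, saturating at 2: state s0 means no `a` yet, s1 means one `a` seen, s2 means more than one. Each `a` increments (capped at s2); other symbols loop. Accept from {s1}.
        a   b  
>  s0   s1  s0 
 * s1   s2  s1 
   s2   s2  s2 
(> = start, * = accepting)

start=s0 accept=s1 s0-a->s1 s0-b->s0 s1-a->s2 s1-b->s1 s2-a->s2 s2-b->s2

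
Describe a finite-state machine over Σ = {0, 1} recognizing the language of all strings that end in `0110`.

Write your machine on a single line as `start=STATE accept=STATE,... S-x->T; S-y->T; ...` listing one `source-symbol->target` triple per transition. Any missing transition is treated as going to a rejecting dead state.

Let each state record the length of the longest suffix of the input read so far that is also a prefix of `0110`. q1 means the last symbol is `0`; q2 means the last 2 symbols are `01`; q3 means the last 3 symbols are `011`; q4 means the last 4 symbols are `0110`. Accept only at q4, where the string currently ends in `0110`.
A 5-state machine:
        0   1  
>  q0   q1  q0 
   q1   q1  q2 
   q2   q1  q3 
   q3   q4  q0 
 * q4   q1  q2 
(> = start, * = accepting)

start=q0; accept=q4; q0-0->q1; q0-1->q0; q1-0->q1; q1-1->q2; q2-0->q1; q2-1->q3; q3-0->q4; q3-1->q0; q4-0->q1; q4-1->q2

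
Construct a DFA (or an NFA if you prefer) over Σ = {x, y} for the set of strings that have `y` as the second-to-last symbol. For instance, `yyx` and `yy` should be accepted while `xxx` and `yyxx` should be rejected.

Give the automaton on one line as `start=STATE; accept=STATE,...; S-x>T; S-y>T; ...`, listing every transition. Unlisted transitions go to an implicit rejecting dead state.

start=A; accept=F,G; A-x>B; A-y>C; B-x>D; B-y>E; C-x>F; C-y>G; D-x>D; D-y>E; E-x>F; E-y>G; F-x>D; F-y>E; G-x>F; G-y>G

Because acceptance depends on a position counted from the end, the machine has to buffer the most recent 2 symbols. Make each state the string of the last up-to-2 symbols read; on input `x` shift the window left and append `x`. Accept when the buffered window has length 2 and begins with `y`.
7 states suffice.
       x  y 
>  A   B  C 
   B   D  E 
   C   F  G 
   D   D  E 
   E   F  G 
 * F   D  E 
 * G   F  G 
(> = start, * = accepting)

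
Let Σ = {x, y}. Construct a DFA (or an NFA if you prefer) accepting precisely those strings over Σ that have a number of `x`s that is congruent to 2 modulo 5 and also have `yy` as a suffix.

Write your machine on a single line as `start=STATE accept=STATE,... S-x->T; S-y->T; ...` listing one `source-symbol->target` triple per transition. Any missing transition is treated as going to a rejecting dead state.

start=q0; accept=q6; q0-x->q1; q0-y->q0; q1-x->q2; q1-y->q1; q2-x->q3; q2-y->q4; q3-x->q5; q3-y->q3; q4-x->q3; q4-y->q6; q5-x->q0; q5-y->q5; q6-x->q3; q6-y->q6

Build one automaton per condition and run them in lockstep. The first has 5 states tracking the count of `x`s modulo 5; the second has 3 states tracking how much of the suffix `yy` has currently been matched. A product state is a pair (one from each), accepting exactly when both do. Equivalent product states are then merged.
        x   y  
>  q0   q1  q0 
   q1   q2  q1 
   q2   q3  q4 
   q3   q5  q3 
   q4   q3  q6 
   q5   q0  q5 
 * q6   q3  q6 
(> = start, * = accepting)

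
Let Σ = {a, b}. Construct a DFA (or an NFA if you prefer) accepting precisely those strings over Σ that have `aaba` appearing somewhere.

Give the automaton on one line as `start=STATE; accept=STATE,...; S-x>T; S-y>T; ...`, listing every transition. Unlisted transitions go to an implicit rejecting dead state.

start=s0; accept=s4; s0-a>s1; s0-b>s0; s1-a>s2; s1-b>s0; s2-a>s2; s2-b>s3; s3-a>s4; s3-b>s0; s4-a>s4; s4-b>s4

Track how much of `aaba` has been matched so far: state s0 is no progress, s4 is the absorbing accept state reached once `aaba` has occurred. Intermediate states record partial matches; on a mismatch, fall back to the longest reusable overlap.
A 5-state machine:
        a   b  
>  s0   s1  s0 
   s1   s2  s0 
   s2   s2  s3 
   s3   s4  s0 
 * s4   s4  s4 
(> = start, * = accepting)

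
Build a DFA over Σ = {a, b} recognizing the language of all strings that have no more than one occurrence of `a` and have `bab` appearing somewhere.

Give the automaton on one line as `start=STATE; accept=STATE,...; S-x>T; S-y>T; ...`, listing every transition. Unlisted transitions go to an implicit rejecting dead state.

Run two small machines in parallel and take their product. One (3 states) tracks the count of `a`s, saturating at 2; the other (4 states) tracks whether and how much of `bab` has been seen. Each combined state is a pair, one component from each; accept when both components accept. Minimizing collapses redundant product states.
        a   b  
>  s0   s1  s2 
   s1   s1  s1 
   s2   s3  s2 
   s3   s1  s4 
 * s4   s1  s4 
(> = start, * = accepting)

start=s0; accept=s4; s0-a>s1; s0-b>s2; s1-a>s1; s1-b>s1; s2-a>s3; s2-b>s2; s3-a>s1; s3-b>s4; s4-a>s1; s4-b>s4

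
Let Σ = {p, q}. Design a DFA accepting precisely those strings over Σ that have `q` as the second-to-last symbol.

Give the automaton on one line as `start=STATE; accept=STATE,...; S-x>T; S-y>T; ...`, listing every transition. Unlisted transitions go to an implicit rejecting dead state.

A DFA must remember the last 2 symbols (since which symbol is second-to-last isn't known until the input ends). Use one state per possible window of the last ≤2 symbols; accept from those whose window starts with `q`.
A 7-state machine:
       p  q 
>  A   B  C 
   B   D  E 
   C   F  G 
   D   D  E 
   E   F  G 
 * F   D  E 
 * G   F  G 
(> = start, * = accepting)

start=A; accept=F,G; A-p>B; A-q>C; B-p>D; B-q>E; C-p>F; C-q>G; D-p>D; D-q>E; E-p>F; E-q>G; F-p>D; F-q>E; G-p>F; G-q>G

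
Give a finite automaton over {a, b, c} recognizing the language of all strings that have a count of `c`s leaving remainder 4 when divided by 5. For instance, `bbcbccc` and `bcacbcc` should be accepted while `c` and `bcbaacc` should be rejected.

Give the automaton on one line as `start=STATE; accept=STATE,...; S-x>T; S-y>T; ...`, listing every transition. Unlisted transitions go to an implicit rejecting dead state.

The only thing that matters is how many `c`s have appeared, reduced mod 5. Use one state per residue: S0 for 0, …, S4 for 4. Reading `c` moves to the next residue; anything else stays put. S4 is accepting.
5 states suffice.
        a   b   c  
>  S0   S0  S0  S1 
   S1   S1  S1  S2 
   S2   S2  S2  S3 
   S3   S3  S3  S4 
 * S4   S4  S4  S0 
(> = start, * = accepting)

start=S0; accept=S4; S0-a>S0; S0-b>S0; S0-c>S1; S1-a>S1; S1-b>S1; S1-c>S2; S2-a>S2; S2-b>S2; S2-c>S3; S3-a>S3; S3-b>S3; S3-c>S4; S4-a>S4; S4-b>S4; S4-c>S0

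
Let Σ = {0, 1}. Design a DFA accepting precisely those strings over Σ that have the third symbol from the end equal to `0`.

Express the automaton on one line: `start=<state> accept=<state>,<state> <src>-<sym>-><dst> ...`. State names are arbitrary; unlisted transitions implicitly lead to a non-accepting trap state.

Because acceptance depends on a position counted from the end, the machine has to buffer the most recent 3 symbols. Make each state the string of the last up-to-3 symbols read; on input `x` shift the window left and append `x`. Accept when the buffered window has length 3 and begins with `0`.
15 states suffice.
       0  1 
>  A   B  C 
   B   D  E 
   C   F  G 
   D   H  I 
   E   J  K 
   F   L  M 
   G   N  O 
 * H   H  I 
 * I   J  K 
 * J   L  M 
 * K   N  O 
   L   H  I 
   M   J  K 
   N   L  M 
   O   N  O 
(> = start, * = accepting)

start=A accept=H,I,J,K A-0->B A-1->C B-0->D B-1->E C-0->F C-1->G D-0->H D-1->I E-0->J E-1->K F-0->L F-1->M G-0->N G-1->O H-0->H H-1->I I-0->J I-1->K J-0->L J-1->M K-0->N K-1->O L-0->H L-1->I M-0->J M-1->K N-0->L N-1->M O-0->N O-1->O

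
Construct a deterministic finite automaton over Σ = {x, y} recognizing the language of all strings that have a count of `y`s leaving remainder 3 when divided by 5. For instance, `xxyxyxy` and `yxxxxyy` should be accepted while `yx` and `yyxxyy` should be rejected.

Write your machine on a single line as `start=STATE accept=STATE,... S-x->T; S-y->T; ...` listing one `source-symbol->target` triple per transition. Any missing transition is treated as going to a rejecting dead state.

start=s0; accept=s3; s0-x->s0; s0-y->s1; s1-x->s1; s1-y->s2; s2-x->s2; s2-y->s3; s3-x->s3; s3-y->s4; s4-x->s4; s4-y->s0

Keep the running count of `y`s modulo 5: each `y` advances along the cycle s0 → s1 → s2 → s3 → s4 → s0 while other symbols loop. Accept at s3.
        x   y  
>  s0   s0  s1 
   s1   s1  s2 
   s2   s2  s3 
 * s3   s3  s4 
   s4   s4  s0 
(> = start, * = accepting)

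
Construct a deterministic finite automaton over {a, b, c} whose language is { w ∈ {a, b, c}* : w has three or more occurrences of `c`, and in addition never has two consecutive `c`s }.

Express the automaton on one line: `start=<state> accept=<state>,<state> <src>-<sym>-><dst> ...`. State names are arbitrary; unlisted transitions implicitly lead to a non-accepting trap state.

Build one automaton per condition and run them in lockstep. The first has 5 states tracking the count of `c`s, saturating at 4; the second has 3 states tracking partial matches of the forbidden pattern `cc`. A product state is a pair (one from each), accepting exactly when both do.
12 states suffice.
          a    b    c  
>  q0     q0   q0   q1 
   q1     q2   q2   q3 
   q2     q2   q2   q4 
   q3     q3   q3   q5 
   q4     q6   q6   q5 
   q5     q5   q5   q7 
   q6     q6   q6   q8 
   q7     q7   q7   q7 
 * q8     q9   q9   q7 
 * q9     q9   q9  q10 
 * q10   q11  q11   q7 
 * q11   q11  q11  q10 
(> = start, * = accepting)

start=q0 accept=q8,q9,q10,q11 q0-a->q0 q0-b->q0 q0-c->q1 q1-a->q2 q1-b->q2 q1-c->q3 q2-a->q2 q2-b->q2 q2-c->q4 q3-a->q3 q3-b->q3 q3-c->q5 q4-a->q6 q4-b->q6 q4-c->q5 q5-a->q5 q5-b->q5 q5-c->q7 q6-a->q6 q6-b->q6 q6-c->q8 q7-a->q7 q7-b->q7 q7-c->q7 q8-a->q9 q8-b->q9 q8-c->q7 q9-a->q9 q9-b->q9 q9-c->q10 q10-a->q11 q10-b->q11 q10-c->q7 q11-a->q11 q11-b->q11 q11-c->q10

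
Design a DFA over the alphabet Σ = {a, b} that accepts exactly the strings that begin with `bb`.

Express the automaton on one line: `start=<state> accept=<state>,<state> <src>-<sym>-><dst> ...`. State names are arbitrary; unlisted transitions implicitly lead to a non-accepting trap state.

Walk along `bb` while the input agrees: from q0 take `b` to q1, and so on. Any deviation drops to the rejecting sink q3. Once q2 is reached the prefix is confirmed and every continuation is accepted.
        a   b  
>  q0   q3  q1 
   q1   q3  q2 
 * q2   q2  q2 
   q3   q3  q3 
(> = start, * = accepting)

start=q0 accept=q2 q0-a->q3 q0-b->q1 q1-a->q3 q1-b->q2 q2-a->q2 q2-b->q2 q3-a->q3 q3-b->q3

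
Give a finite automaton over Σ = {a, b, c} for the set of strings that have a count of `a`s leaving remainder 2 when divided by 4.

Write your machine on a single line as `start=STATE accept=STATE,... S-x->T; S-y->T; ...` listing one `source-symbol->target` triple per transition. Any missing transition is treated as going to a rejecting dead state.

start=S0; accept=S2; S0-a->S1; S0-b->S0; S0-c->S0; S1-a->S2; S1-b->S1; S1-c->S1; S2-a->S3; S2-b->S2; S2-c->S2; S3-a->S0; S3-b->S3; S3-c->S3

The only thing that matters is how many `a`s have appeared, reduced mod 4. Use one state per residue: S0 for 0, …, S3 for 3. Reading `a` moves to the next residue; anything else stays put. S2 is accepting.
With 4 states:
        a   b   c  
>  S0   S1  S0  S0 
   S1   S2  S1  S1 
 * S2   S3  S2  S2 
   S3   S0  S3  S3 
(> = start, * = accepting)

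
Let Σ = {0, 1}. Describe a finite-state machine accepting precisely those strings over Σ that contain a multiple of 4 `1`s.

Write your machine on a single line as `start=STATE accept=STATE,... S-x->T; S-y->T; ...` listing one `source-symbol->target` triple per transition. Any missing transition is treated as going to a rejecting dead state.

The only thing that matters is how many `1`s have appeared, reduced mod 4. Use one state per residue: q0 for 0, …, q3 for 3. Reading `1` moves to the next residue; anything else stays put. q0 is accepting.
4 states suffice.
        0   1  
>* q0   q0  q1 
   q1   q1  q2 
   q2   q2  q3 
   q3   q3  q0 
(> = start, * = accepting)

start=q0; accept=q0; q0-0->q0; q0-1->q1; q1-0->q1; q1-1->q2; q2-0->q2; q2-1->q3; q3-0->q3; q3-1->q0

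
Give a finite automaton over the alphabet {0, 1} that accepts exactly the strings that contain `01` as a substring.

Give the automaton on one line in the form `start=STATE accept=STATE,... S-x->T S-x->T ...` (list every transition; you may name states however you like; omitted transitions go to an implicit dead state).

start=q0 accept=q2 q0-0->q1 q0-1->q0 q1-0->q1 q1-1->q2 q2-0->q2 q2-1->q2

States q0..q1 record the length of the longest prefix of `01` that matches the current input suffix. Reaching q2 means `01` has been seen, and we stay there forever. Accept from q2.
A 3-state machine:
        0   1  
>  q0   q1  q0 
   q1   q1  q2 
 * q2   q2  q2 
(> = start, * = accepting)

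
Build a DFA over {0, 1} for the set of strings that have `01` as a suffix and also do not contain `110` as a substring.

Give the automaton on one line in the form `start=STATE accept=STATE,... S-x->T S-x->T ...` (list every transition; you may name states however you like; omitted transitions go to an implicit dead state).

start=q0 accept=q3 q0-0->q1 q0-1->q2 q1-0->q1 q1-1->q3 q2-0->q1 q2-1->q4 q3-0->q1 q3-1->q4 q4-0->q4 q4-1->q4

Run two small machines in parallel and take their product. The first has 3 states tracking how much of the suffix `01` has currently been matched; the second has 4 states tracking partial matches of the forbidden pattern `110`. A product state is a pair (one from each), accepting exactly when both do. Minimizing collapses redundant product states.
5 states suffice.
        0   1  
>  q0   q1  q2 
   q1   q1  q3 
   q2   q1  q4 
 * q3   q1  q4 
   q4   q4  q4 
(> = start, * = accepting)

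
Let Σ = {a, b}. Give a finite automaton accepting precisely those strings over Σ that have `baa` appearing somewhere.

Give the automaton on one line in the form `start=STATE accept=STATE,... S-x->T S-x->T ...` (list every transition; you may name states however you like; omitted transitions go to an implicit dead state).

Track how much of `baa` has been matched so far: state S0 is no progress, S3 is the absorbing accept state reached once `baa` has occurred. Intermediate states record partial matches; on a mismatch, fall back to the longest reusable overlap.
4 states suffice.
        a   b  
>  S0   S0  S1 
   S1   S2  S1 
   S2   S3  S1 
 * S3   S3  S3 
(> = start, * = accepting)

start=S0 accept=S3 S0-a->S0 S0-b->S1 S1-a->S2 S1-b->S1 S2-a->S3 S2-b->S1 S3-a->S3 S3-b->S3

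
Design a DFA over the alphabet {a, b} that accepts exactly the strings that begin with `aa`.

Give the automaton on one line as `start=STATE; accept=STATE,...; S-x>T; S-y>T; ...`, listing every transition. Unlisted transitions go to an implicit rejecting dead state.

start=q0; accept=q2; q0-a>q1; q0-b>q3; q1-a>q2; q1-b>q3; q2-a>q2; q2-b>q2; q3-a>q3; q3-b>q3

Check the first 2 symbols one by one: q0 through q1 record how many have matched `aa` so far; any wrong symbol goes to the dead state q3. After all 2 match we enter the accepting sink q2.
A 4-state machine:
        a   b  
>  q0   q1  q3 
   q1   q2  q3 
 * q2   q2  q2 
   q3   q3  q3 
(> = start, * = accepting)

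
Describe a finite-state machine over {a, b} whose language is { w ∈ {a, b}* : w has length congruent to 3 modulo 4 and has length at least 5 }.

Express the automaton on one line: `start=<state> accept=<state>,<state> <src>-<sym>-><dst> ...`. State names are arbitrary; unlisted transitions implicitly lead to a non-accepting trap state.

Build one automaton per condition and run them in lockstep. The first has 4 states tracking the input length modulo 4; the second has 7 states tracking the input length, saturating at 6. A product state is a pair (one from each), accepting exactly when both do.
10 states suffice.
        a   b  
>  s0   s1  s1 
   s1   s2  s2 
   s2   s3  s3 
   s3   s4  s4 
   s4   s5  s5 
   s5   s6  s6 
   s6   s7  s7 
 * s7   s8  s8 
   s8   s9  s9 
   s9   s6  s6 
(> = start, * = accepting)

start=s0 accept=s7 s0-a->s1 s0-b->s1 s1-a->s2 s1-b->s2 s2-a->s3 s2-b->s3 s3-a->s4 s3-b->s4 s4-a->s5 s4-b->s5 s5-a->s6 s5-b->s6 s6-a->s7 s6-b->s7 s7-a->s8 s7-b->s8 s8-a->s9 s8-b->s9 s9-a->s6 s9-b->s6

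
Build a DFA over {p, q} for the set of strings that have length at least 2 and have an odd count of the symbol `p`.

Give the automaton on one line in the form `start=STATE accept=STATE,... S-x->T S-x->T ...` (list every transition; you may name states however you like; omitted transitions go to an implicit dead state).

Handle the two conditions separately and then intersect. The first has 4 states tracking the input length, saturating at 3; the second has 2 states tracking the count of `p`s modulo 2. A product state is a pair (one from each), accepting exactly when both do.
A 7-state machine:
       p  q 
>  A   B  C 
   B   D  E 
   C   E  D 
   D   F  G 
 * E   G  F 
 * F   G  F 
   G   F  G 
(> = start, * = accepting)

start=A accept=E,F A-p->B A-q->C B-p->D B-q->E C-p->E C-q->D D-p->F D-q->G E-p->G E-q->F F-p->G F-q->F G-p->F G-q->G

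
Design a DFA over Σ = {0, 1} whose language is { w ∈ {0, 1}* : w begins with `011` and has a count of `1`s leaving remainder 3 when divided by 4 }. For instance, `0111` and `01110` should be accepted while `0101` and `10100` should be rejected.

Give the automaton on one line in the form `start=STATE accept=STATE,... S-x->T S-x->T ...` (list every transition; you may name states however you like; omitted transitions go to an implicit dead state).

start=S0 accept=S8 S0-0->S1 S0-1->S2 S1-0->S3 S1-1->S4 S2-0->S2 S2-1->S5 S3-0->S3 S3-1->S2 S4-0->S2 S4-1->S6 S5-0->S5 S5-1->S7 S6-0->S6 S6-1->S8 S7-0->S7 S7-1->S3 S8-0->S8 S8-1->S9 S9-0->S9 S9-1->S10 S10-0->S10 S10-1->S6

Run two small machines in parallel and take their product. The first has 5 states tracking whether the input so far still matches the prefix `011`; the second has 4 states tracking the count of `1`s modulo 4. A product state is a pair (one from each), accepting exactly when both do.
An 11-state machine:
          0    1  
>  S0     S1   S2 
   S1     S3   S4 
   S2     S2   S5 
   S3     S3   S2 
   S4     S2   S6 
   S5     S5   S7 
   S6     S6   S8 
   S7     S7   S3 
 * S8     S8   S9 
   S9     S9  S10 
   S10   S10   S6 
(> = start, * = accepting)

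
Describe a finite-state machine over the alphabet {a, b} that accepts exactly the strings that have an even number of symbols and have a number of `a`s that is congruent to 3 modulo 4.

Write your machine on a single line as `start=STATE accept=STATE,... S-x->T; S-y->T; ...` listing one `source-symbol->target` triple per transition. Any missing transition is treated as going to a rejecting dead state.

start=q0; accept=q7; q0-a->q1; q0-b->q2; q1-a->q3; q1-b->q4; q2-a->q4; q2-b->q0; q3-a->q5; q3-b->q6; q4-a->q6; q4-b->q1; q5-a->q0; q5-b->q7; q6-a->q7; q6-b->q3; q7-a->q2; q7-b->q5

Run two small machines in parallel and take their product. One (2 states) tracks the input length modulo 2; the other (4 states) tracks the count of `a`s modulo 4. Each combined state is a pair, one component from each; accept when both components accept.
        a   b  
>  q0   q1  q2 
   q1   q3  q4 
   q2   q4  q0 
   q3   q5  q6 
   q4   q6  q1 
   q5   q0  q7 
   q6   q7  q3 
 * q7   q2  q5 
(> = start, * = accepting)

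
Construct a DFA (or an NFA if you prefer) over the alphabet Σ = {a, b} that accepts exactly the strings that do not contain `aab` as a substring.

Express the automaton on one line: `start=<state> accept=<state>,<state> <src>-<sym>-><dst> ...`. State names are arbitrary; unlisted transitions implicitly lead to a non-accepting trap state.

Track partial matches of the forbidden pattern `aab`. State s3 is a dead state reached once `aab` has occurred; every other state accepts. s0 means no part of `aab` is currently matched.
With 4 states:
        a   b  
>* s0   s1  s0 
 * s1   s2  s0 
 * s2   s2  s3 
   s3   s3  s3 
(> = start, * = accepting)

start=s0 accept=s0,s1,s2 s0-a->s1 s0-b->s0 s1-a->s2 s1-b->s0 s2-a->s2 s2-b->s3 s3-a->s3 s3-b->s3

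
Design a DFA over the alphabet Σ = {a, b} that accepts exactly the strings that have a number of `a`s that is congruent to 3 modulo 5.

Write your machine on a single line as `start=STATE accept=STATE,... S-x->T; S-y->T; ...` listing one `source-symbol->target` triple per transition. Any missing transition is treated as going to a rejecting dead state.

start=q0; accept=q3; q0-a->q1; q0-b->q0; q1-a->q2; q1-b->q1; q2-a->q3; q2-b->q2; q3-a->q4; q3-b->q3; q4-a->q0; q4-b->q4

Keep the running count of `a`s modulo 5: each `a` advances along the cycle q0 → q1 → q2 → q3 → q4 → q0 while other symbols loop. Accept at q3.
With 5 states:
        a   b  
>  q0   q1  q0 
   q1   q2  q1 
   q2   q3  q2 
 * q3   q4  q3 
   q4   q0  q4 
(> = start, * = accepting)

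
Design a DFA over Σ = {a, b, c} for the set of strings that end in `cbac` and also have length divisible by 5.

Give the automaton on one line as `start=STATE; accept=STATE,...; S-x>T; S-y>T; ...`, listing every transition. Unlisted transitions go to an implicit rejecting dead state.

start=q0; accept=q8; q0-a>q1; q0-b>q1; q0-c>q1; q1-a>q2; q1-b>q2; q1-c>q3; q2-a>q4; q2-b>q4; q2-c>q4; q3-a>q4; q3-b>q5; q3-c>q4; q4-a>q6; q4-b>q6; q4-c>q6; q5-a>q7; q5-b>q6; q5-c>q6; q6-a>q0; q6-b>q0; q6-c>q0; q7-a>q0; q7-b>q0; q7-c>q8; q8-a>q1; q8-b>q1; q8-c>q1

Run two small machines in parallel and take their product. The first has 5 states tracking how much of the suffix `cbac` has currently been matched; the second has 5 states tracking the input length modulo 5. A product state is a pair (one from each), accepting exactly when both do. After merging equivalent states the machine shrinks.
With 9 states:
        a   b   c  
>  q0   q1  q1  q1 
   q1   q2  q2  q3 
   q2   q4  q4  q4 
   q3   q4  q5  q4 
   q4   q6  q6  q6 
   q5   q7  q6  q6 
   q6   q0  q0  q0 
   q7   q0  q0  q8 
 * q8   q1  q1  q1 
(> = start, * = accepting)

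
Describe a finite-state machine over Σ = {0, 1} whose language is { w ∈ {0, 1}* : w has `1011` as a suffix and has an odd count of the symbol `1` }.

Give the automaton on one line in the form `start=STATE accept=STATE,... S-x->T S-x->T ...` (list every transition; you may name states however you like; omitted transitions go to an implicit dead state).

Handle the two conditions separately and then intersect. One (5 states) tracks how much of the suffix `1011` has currently been matched; the other (2 states) tracks the count of `1`s modulo 2. Each combined state is a pair, one component from each; accept when both components accept.
With 10 states:
        0   1  
>  S0   S0  S1 
   S1   S2  S3 
   S2   S4  S5 
   S3   S6  S1 
   S4   S4  S3 
   S5   S6  S7 
   S6   S0  S8 
 * S7   S2  S3 
   S8   S2  S9 
   S9   S6  S1 
(> = start, * = accepting)

start=S0 accept=S7 S0-0->S0 S0-1->S1 S1-0->S2 S1-1->S3 S2-0->S4 S2-1->S5 S3-0->S6 S3-1->S1 S4-0->S4 S4-1->S3 S5-0->S6 S5-1->S7 S6-0->S0 S6-1->S8 S7-0->S2 S7-1->S3 S8-0->S2 S8-1->S9 S9-0->S6 S9-1->S1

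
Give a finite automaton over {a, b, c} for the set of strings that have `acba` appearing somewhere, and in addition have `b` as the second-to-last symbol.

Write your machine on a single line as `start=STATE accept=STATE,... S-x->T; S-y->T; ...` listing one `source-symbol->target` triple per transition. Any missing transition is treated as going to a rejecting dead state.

Build one automaton per condition and run them in lockstep. The first has 5 states tracking whether and how much of `acba` has been seen; the second has 13 states tracking the last 2 symbols read. A product state is a pair (one from each), accepting exactly when both do. After merging equivalent states the machine shrinks.
8 states suffice.
        a   b   c  
>  q0   q1  q0  q0 
   q1   q1  q0  q2 
   q2   q1  q3  q0 
   q3   q4  q0  q0 
 * q4   q5  q6  q5 
   q5   q5  q6  q5 
   q6   q4  q7  q4 
 * q7   q4  q7  q4 
(> = start, * = accepting)

start=q0; accept=q4,q7; q0-a->q1; q0-b->q0; q0-c->q0; q1-a->q1; q1-b->q0; q1-c->q2; q2-a->q1; q2-b->q3; q2-c->q0; q3-a->q4; q3-b->q0; q3-c->q0; q4-a->q5; q4-b->q6; q4-c->q5; q5-a->q5; q5-b->q6; q5-c->q5; q6-a->q4; q6-b->q7; q6-c->q4; q7-a->q4; q7-b->q7; q7-c->q4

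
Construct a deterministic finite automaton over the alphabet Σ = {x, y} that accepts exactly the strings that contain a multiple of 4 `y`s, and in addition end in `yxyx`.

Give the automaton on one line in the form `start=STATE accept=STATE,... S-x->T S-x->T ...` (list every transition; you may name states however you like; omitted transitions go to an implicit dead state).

start=S0 accept=S7 S0-x->S0 S0-y->S1 S1-x->S1 S1-y->S2 S2-x->S2 S2-y->S3 S3-x->S4 S3-y->S0 S4-x->S5 S4-y->S6 S5-x->S5 S5-y->S0 S6-x->S7 S6-y->S1 S7-x->S0 S7-y->S1

Handle the two conditions separately and then intersect. One (4 states) tracks the count of `y`s modulo 4; the other (5 states) tracks how much of the suffix `yxyx` has currently been matched. Each combined state is a pair, one component from each; accept when both components accept. After merging equivalent states the machine shrinks.
With 8 states:
        x   y  
>  S0   S0  S1 
   S1   S1  S2 
   S2   S2  S3 
   S3   S4  S0 
   S4   S5  S6 
   S5   S5  S0 
   S6   S7  S1 
 * S7   S0  S1 
(> = start, * = accepting)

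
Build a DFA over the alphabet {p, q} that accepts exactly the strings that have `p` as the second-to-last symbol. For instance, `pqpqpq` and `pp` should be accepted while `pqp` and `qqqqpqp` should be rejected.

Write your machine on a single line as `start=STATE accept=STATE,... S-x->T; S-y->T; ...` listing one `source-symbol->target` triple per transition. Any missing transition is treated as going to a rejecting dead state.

A DFA must remember the last 2 symbols (since which symbol is second-to-last isn't known until the input ends). Use one state per possible window of the last ≤2 symbols; accept from those whose window starts with `p`.
With 7 states:
        p   q  
>  S0   S1  S2 
   S1   S3  S4 
   S2   S5  S6 
 * S3   S3  S4 
 * S4   S5  S6 
   S5   S3  S4 
   S6   S5  S6 
(> = start, * = accepting)

start=S0; accept=S3,S4; S0-p->S1; S0-q->S2; S1-p->S3; S1-q->S4; S2-p->S5; S2-q->S6; S3-p->S3; S3-q->S4; S4-p->S5; S4-q->S6; S5-p->S3; S5-q->S4; S6-p->S5; S6-q->S6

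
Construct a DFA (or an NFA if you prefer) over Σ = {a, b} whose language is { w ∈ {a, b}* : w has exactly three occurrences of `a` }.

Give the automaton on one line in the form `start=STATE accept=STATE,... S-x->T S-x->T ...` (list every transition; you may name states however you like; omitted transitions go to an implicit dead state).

Only the number of `a`s matters, and only up to 4. Make a chain S0 → S1 → S2 → S3 → S4 advanced by each `a` (with S4 absorbing); every other symbol self-loops. The accepting set is {S3}.
With 5 states:
        a   b  
>  S0   S1  S0 
   S1   S2  S1 
   S2   S3  S2 
 * S3   S4  S3 
   S4   S4  S4 
(> = start, * = accepting)

start=S0 accept=S3 S0-a->S1 S0-b->S0 S1-a->S2 S1-b->S1 S2-a->S3 S2-b->S2 S3-a->S4 S3-b->S3 S4-a->S4 S4-b->S4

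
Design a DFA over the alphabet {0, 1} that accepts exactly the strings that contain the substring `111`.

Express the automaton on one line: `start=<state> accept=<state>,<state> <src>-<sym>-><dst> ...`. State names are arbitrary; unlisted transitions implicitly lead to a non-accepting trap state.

States q0..q2 record the length of the longest prefix of `111` that matches the current input suffix. Reaching q3 means `111` has been seen, and we stay there forever. Accept from q3.
With 4 states:
        0   1  
>  q0   q0  q1 
   q1   q0  q2 
   q2   q0  q3 
 * q3   q3  q3 
(> = start, * = accepting)

start=q0 accept=q3 q0-0->q0 q0-1->q1 q1-0->q0 q1-1->q2 q2-0->q0 q2-1->q3 q3-0->q3 q3-1->q3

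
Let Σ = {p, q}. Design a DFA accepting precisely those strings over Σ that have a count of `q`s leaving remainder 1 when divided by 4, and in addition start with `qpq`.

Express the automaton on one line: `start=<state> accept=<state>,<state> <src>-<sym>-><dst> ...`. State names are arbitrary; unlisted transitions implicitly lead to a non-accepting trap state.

start=s0 accept=s10 s0-p->s1 s0-q->s2 s1-p->s1 s1-q->s3 s2-p->s4 s2-q->s5 s3-p->s3 s3-q->s5 s4-p->s3 s4-q->s6 s5-p->s5 s5-q->s7 s6-p->s6 s6-q->s8 s7-p->s7 s7-q->s1 s8-p->s8 s8-q->s9 s9-p->s9 s9-q->s10 s10-p->s10 s10-q->s6

Build one automaton per condition and run them in lockstep. The first has 4 states tracking the count of `q`s modulo 4; the second has 5 states tracking whether the input so far still matches the prefix `qpq`. A product state is a pair (one from each), accepting exactly when both do.
An 11-state machine:
          p    q  
>  s0     s1   s2 
   s1     s1   s3 
   s2     s4   s5 
   s3     s3   s5 
   s4     s3   s6 
   s5     s5   s7 
   s6     s6   s8 
   s7     s7   s1 
   s8     s8   s9 
   s9     s9  s10 
 * s10   s10   s6 
(> = start, * = accepting)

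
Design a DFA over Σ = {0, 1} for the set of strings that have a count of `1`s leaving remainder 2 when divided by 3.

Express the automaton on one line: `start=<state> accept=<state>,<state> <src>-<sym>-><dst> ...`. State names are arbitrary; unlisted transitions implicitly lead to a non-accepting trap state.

Keep the running count of `1`s modulo 3: each `1` advances along the cycle q0 → q1 → q2 → q0 while other symbols loop. Accept at q2.
3 states suffice.
        0   1  
>  q0   q0  q1 
   q1   q1  q2 
 * q2   q2  q0 
(> = start, * = accepting)

start=q0 accept=q2 q0-0->q0 q0-1->q1 q1-0->q1 q1-1->q2 q2-0->q2 q2-1->q0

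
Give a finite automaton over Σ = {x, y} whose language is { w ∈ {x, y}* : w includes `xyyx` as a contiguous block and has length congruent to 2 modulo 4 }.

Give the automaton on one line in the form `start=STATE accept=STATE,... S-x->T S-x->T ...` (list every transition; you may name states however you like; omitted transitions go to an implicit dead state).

start=q0 accept=q18 q0-x->q1 q0-y->q2 q1-x->q3 q1-y->q4 q2-x->q3 q2-y->q5 q3-x->q6 q3-y->q7 q4-x->q6 q4-y->q8 q5-x->q6 q5-y->q9 q6-x->q10 q6-y->q11 q7-x->q10 q7-y->q12 q8-x->q13 q8-y->q0 q9-x->q10 q9-y->q0 q10-x->q1 q10-y->q14 q11-x->q1 q11-y->q15 q12-x->q16 q12-y->q2 q13-x->q16 q13-y->q16 q14-x->q3 q14-y->q17 q15-x->q18 q15-y->q5 q16-x->q18 q16-y->q18 q17-x->q19 q17-y->q9 q18-x->q19 q18-y->q19 q19-x->q13 q19-y->q13

Build one automaton per condition and run them in lockstep. One (5 states) tracks whether and how much of `xyyx` has been seen; the other (4 states) tracks the input length modulo 4. Each combined state is a pair, one component from each; accept when both components accept.
20 states suffice.
          x    y  
>  q0     q1   q2 
   q1     q3   q4 
   q2     q3   q5 
   q3     q6   q7 
   q4     q6   q8 
   q5     q6   q9 
   q6    q10  q11 
   q7    q10  q12 
   q8    q13   q0 
   q9    q10   q0 
   q10    q1  q14 
   q11    q1  q15 
   q12   q16   q2 
   q13   q16  q16 
   q14    q3  q17 
   q15   q18   q5 
   q16   q18  q18 
   q17   q19   q9 
 * q18   q19  q19 
   q19   q13  q13 
(> = start, * = accepting)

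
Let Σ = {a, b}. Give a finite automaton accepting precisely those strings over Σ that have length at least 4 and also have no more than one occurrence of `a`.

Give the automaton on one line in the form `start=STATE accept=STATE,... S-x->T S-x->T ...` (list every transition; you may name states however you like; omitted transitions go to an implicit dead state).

Run two small machines in parallel and take their product. One (6 states) tracks the input length, saturating at 5; the other (3 states) tracks the count of `a`s, saturating at 2. Each combined state is a pair, one component from each; accept when both components accept. After merging equivalent states the machine shrinks.
        a   b  
>  S0   S1  S2 
   S1   S3  S4 
   S2   S4  S5 
   S3   S3  S3 
   S4   S3  S6 
   S5   S6  S7 
   S6   S3  S8 
   S7   S8  S9 
 * S8   S3  S8 
 * S9   S8  S9 
(> = start, * = accepting)

start=S0 accept=S8,S9 S0-a->S1 S0-b->S2 S1-a->S3 S1-b->S4 S2-a->S4 S2-b->S5 S3-a->S3 S3-b->S3 S4-a->S3 S4-b->S6 S5-a->S6 S5-b->S7 S6-a->S3 S6-b->S8 S7-a->S8 S7-b->S9 S8-a->S3 S8-b->S8 S9-a->S8 S9-b->S9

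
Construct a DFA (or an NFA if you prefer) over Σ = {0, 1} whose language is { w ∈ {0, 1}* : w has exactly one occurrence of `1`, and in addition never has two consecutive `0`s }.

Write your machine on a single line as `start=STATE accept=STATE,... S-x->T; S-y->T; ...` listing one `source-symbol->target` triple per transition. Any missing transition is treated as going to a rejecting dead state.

Run two small machines in parallel and take their product. The first has 3 states tracking the count of `1`s, saturating at 2; the second has 3 states tracking partial matches of the forbidden pattern `00`. A product state is a pair (one from each), accepting exactly when both do. After merging equivalent states the machine shrinks.
5 states suffice.
        0   1  
>  q0   q1  q2 
   q1   q3  q2 
 * q2   q4  q3 
   q3   q3  q3 
 * q4   q3  q3 
(> = start, * = accepting)

start=q0; accept=q2,q4; q0-0->q1; q0-1->q2; q1-0->q3; q1-1->q2; q2-0->q4; q2-1->q3; q3-0->q3; q3-1->q3; q4-0->q3; q4-1->q3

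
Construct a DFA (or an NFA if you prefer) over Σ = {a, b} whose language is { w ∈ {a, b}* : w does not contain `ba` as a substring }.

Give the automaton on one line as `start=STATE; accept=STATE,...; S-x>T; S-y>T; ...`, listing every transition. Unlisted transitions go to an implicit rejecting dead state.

start=s0; accept=s0,s1; s0-a>s0; s0-b>s1; s1-a>s2; s1-b>s1; s2-a>s2; s2-b>s2

Track partial matches of the forbidden pattern `ba`. State s2 is a dead state reached once `ba` has occurred; every other state accepts. s0 means no part of `ba` is currently matched.
With 3 states:
        a   b  
>* s0   s0  s1 
 * s1   s2  s1 
   s2   s2  s2 
(> = start, * = accepting)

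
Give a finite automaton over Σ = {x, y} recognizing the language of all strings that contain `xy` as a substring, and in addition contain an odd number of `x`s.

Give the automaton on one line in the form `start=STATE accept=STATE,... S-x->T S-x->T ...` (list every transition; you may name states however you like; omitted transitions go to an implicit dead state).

Handle the two conditions separately and then intersect. One (3 states) tracks whether and how much of `xy` has been seen; the other (2 states) tracks the count of `x`s modulo 2. Each combined state is a pair, one component from each; accept when both components accept.
        x   y  
>  s0   s1  s0 
   s1   s2  s3 
   s2   s1  s4 
 * s3   s4  s3 
   s4   s3  s4 
(> = start, * = accepting)

start=s0 accept=s3 s0-x->s1 s0-y->s0 s1-x->s2 s1-y->s3 s2-x->s1 s2-y->s4 s3-x->s4 s3-y->s3 s4-x->s3 s4-y->s4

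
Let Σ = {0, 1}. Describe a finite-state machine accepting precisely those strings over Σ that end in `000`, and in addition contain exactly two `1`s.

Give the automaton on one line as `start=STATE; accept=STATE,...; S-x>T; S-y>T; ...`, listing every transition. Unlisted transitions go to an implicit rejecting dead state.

start=S0; accept=S13; S0-0>S1; S0-1>S2; S1-0>S3; S1-1>S2; S2-0>S4; S2-1>S5; S3-0>S6; S3-1>S2; S4-0>S7; S4-1>S5; S5-0>S8; S5-1>S9; S6-0>S6; S6-1>S2; S7-0>S10; S7-1>S5; S8-0>S11; S8-1>S9; S9-0>S12; S9-1>S9; S10-0>S10; S10-1>S5; S11-0>S13; S11-1>S9; S12-0>S14; S12-1>S9; S13-0>S13; S13-1>S9; S14-0>S15; S14-1>S9; S15-0>S15; S15-1>S9

Run two small machines in parallel and take their product. The first has 4 states tracking how much of the suffix `000` has currently been matched; the second has 4 states tracking the count of `1`s, saturating at 3. A product state is a pair (one from each), accepting exactly when both do.
With 16 states:
          0    1  
>  S0     S1   S2 
   S1     S3   S2 
   S2     S4   S5 
   S3     S6   S2 
   S4     S7   S5 
   S5     S8   S9 
   S6     S6   S2 
   S7    S10   S5 
   S8    S11   S9 
   S9    S12   S9 
   S10   S10   S5 
   S11   S13   S9 
   S12   S14   S9 
 * S13   S13   S9 
   S14   S15   S9 
   S15   S15   S9 
(> = start, * = accepting)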